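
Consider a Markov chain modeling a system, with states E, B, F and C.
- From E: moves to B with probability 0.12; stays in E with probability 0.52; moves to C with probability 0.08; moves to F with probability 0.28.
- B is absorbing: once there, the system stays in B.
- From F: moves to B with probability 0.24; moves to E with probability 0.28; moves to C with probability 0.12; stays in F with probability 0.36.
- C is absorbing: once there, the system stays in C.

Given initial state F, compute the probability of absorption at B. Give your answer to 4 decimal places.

0.6503

Let h(s) be the probability of absorption at B starting from transient state s. Then h(B) = 1 and h(C) = 0. By first-step analysis:
h(E) = 0.52·h(E) + 0.12·1 + 0.28·h(F) + 0.08·0
h(F) = 0.28·h(E) + 0.24·1 + 0.36·h(F) + 0.12·0
Solving: h(E) = 0.6294, h(F) = 0.6503.
Starting from F, the probability is 0.6503.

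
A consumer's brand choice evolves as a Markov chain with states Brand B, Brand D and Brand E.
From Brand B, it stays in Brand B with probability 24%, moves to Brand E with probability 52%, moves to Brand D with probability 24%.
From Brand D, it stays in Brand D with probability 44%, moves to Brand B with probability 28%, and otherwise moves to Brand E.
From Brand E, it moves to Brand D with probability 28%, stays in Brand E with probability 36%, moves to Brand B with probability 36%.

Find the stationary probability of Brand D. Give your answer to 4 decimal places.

0.3191

Let the stationary distribution be π with π = πP and π_1 + π_2 + π_3 = 1.
π_1 = 0.24·π_1 + 0.28·π_2 + 0.36·π_3
π_2 = 0.24·π_1 + 0.44·π_2 + 0.28·π_3
Solving with the normalization constraint gives π = (0.2986, 0.3191, 0.3823).
So the stationary probability of Brand D is 0.3191.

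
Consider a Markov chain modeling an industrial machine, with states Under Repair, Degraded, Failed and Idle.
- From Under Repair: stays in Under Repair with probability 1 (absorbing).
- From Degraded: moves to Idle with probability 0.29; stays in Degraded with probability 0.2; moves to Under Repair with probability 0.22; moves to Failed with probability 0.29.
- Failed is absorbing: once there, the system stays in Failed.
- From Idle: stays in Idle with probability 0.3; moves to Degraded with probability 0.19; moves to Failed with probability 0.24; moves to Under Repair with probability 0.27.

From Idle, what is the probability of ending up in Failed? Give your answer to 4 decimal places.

Let h(s) be the probability of absorption at Failed starting from transient state s. Then h(Failed) = 1 and h(Under Repair) = 0. By first-step analysis:
h(Degraded) = 0.22·0 + 0.2·h(Degraded) + 0.29·1 + 0.29·h(Idle)
h(Idle) = 0.27·0 + 0.19·h(Degraded) + 0.24·1 + 0.3·h(Idle)
Solving: h(Degraded) = 0.5399, h(Idle) = 0.4894.
Starting from Idle, the probability is 0.4894.

0.4894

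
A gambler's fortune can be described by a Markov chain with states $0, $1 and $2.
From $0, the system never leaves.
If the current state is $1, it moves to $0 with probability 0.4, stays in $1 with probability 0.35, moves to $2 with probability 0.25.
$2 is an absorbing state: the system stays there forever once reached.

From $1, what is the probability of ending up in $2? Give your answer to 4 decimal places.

0.3846

Let h(s) be the probability of absorption at $2 starting from transient state s. Then h($2) = 1 and h($0) = 0. By first-step analysis:
h($1) = 0.4·0 + 0.35·h($1) + 0.25·1
Solving: h($1) = 0.3846.
Starting from $1, the probability is 0.3846.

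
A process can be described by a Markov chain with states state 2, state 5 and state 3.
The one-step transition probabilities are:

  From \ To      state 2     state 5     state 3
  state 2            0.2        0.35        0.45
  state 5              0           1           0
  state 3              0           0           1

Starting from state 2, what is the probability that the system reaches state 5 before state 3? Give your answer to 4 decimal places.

Let h(s) be the probability of absorption at state 5 starting from transient state s. Then h(state 5) = 1 and h(state 3) = 0. By first-step analysis:
h(state 2) = 0.2·h(state 2) + 0.35·1 + 0.45·0
Solving: h(state 2) = 0.4375.
Starting from state 2, the probability is 0.4375.

0.4375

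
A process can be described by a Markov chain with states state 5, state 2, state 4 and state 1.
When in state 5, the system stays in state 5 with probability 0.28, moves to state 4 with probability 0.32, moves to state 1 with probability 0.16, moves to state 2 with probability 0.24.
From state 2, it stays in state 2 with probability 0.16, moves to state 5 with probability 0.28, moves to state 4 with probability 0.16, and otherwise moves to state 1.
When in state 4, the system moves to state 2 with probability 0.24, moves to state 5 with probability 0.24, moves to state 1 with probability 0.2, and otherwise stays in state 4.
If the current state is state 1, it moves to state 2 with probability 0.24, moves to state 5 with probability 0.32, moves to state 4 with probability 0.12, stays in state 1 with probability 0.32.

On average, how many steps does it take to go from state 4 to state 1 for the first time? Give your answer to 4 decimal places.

Let t(s) be the expected number of steps to first reach state 1 from state s, with t(state 1) = 0. Conditioning on the first step:
t(state 5) = 1 + 0.28·t(state 5) + 0.24·t(state 2) + 0.32·t(state 4)
t(state 2) = 1 + 0.28·t(state 5) + 0.16·t(state 2) + 0.16·t(state 4)
t(state 4) = 1 + 0.24·t(state 5) + 0.24·t(state 2) + 0.32·t(state 4)
Solving: t(state 5) = 4.4502, t(state 2) = 3.4876, t(state 4) = 4.2722.
Expected steps from state 4 to state 1: 4.2722.

4.2722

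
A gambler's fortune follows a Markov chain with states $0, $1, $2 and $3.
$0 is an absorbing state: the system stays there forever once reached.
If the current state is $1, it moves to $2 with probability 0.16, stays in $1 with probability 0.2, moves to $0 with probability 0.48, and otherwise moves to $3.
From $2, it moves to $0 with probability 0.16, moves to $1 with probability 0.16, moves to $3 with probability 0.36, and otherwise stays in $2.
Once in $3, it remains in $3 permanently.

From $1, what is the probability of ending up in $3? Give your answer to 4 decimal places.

Let h(s) be the probability of absorption at $3 starting from transient state s. Then h($3) = 1 and h($0) = 0. By first-step analysis:
h($1) = 0.48·0 + 0.2·h($1) + 0.16·h($2) + 0.16·1
h($2) = 0.16·0 + 0.16·h($1) + 0.32·h($2) + 0.36·1
Solving: h($1) = 0.3210, h($2) = 0.6049.
Starting from $1, the probability is 0.3210.

0.3210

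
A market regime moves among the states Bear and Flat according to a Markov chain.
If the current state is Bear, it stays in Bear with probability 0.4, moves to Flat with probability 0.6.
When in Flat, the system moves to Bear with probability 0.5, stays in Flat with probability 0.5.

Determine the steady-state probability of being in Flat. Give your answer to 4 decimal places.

0.5455

Let the stationary distribution be π with π = πP and π_1 + π_2 = 1.
π_1 = 0.4·π_1 + 0.5·π_2
Solving with the normalization constraint gives π = (0.4545, 0.5455).
So the stationary probability of Flat is 0.5455.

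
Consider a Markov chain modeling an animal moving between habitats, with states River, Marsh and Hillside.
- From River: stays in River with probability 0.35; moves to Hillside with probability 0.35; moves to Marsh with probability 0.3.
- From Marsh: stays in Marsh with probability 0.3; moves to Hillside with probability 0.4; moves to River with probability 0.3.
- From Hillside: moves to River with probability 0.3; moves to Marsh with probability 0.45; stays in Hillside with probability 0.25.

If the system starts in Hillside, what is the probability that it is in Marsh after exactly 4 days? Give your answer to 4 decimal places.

Propagate the distribution vector 4 days from Hillside.
After 0 days: (0.0000, 0.0000, 1.0000)
After 1 day: (0.3000, 0.4500, 0.2500)
After 2 days: (0.3150, 0.3375, 0.3475)
After 3 days: (0.3158, 0.3521, 0.3321)
After 4 days: (0.3158, 0.3498, 0.3344)
P(in Marsh after 4 days) = 0.3498

0.3498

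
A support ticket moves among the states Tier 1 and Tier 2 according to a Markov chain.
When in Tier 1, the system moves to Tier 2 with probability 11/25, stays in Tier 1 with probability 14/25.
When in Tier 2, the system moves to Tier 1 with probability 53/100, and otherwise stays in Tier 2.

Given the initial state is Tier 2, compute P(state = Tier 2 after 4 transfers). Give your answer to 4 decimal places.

0.4536

Propagate the distribution vector 4 transfers from Tier 2.
After 0 transfers: (0.0000, 1.0000)
After 1 transfer: (0.5300, 0.4700)
After 2 transfers: (0.5459, 0.4541)
After 3 transfers: (0.5464, 0.4536)
After 4 transfers: (0.5464, 0.4536)
P(in Tier 2 after 4 transfers) = 0.4536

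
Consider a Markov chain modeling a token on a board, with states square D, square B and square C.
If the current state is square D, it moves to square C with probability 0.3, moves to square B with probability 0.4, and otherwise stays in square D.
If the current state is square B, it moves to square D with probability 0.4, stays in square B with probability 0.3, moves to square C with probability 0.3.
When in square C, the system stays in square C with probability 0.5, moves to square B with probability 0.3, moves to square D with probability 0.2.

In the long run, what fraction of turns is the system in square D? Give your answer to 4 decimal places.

0.2955

Let the stationary distribution be π with π = πP and π_1 + π_2 + π_3 = 1.
π_1 = 0.3·π_1 + 0.4·π_2 + 0.2·π_3
π_2 = 0.4·π_1 + 0.3·π_2 + 0.3·π_3
Solving with the normalization constraint gives π = (0.2955, 0.3295, 0.3750).
So the stationary probability of square D is 0.2955.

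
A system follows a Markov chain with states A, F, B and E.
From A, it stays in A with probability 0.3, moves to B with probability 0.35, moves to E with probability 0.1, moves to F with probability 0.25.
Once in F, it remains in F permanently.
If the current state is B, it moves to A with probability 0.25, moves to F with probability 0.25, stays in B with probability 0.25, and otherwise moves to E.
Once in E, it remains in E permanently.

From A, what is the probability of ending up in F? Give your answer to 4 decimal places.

0.6286

Let h(s) be the probability of absorption at F starting from transient state s. Then h(F) = 1 and h(E) = 0. By first-step analysis:
h(A) = 0.3·h(A) + 0.25·1 + 0.35·h(B) + 0.1·0
h(B) = 0.25·h(A) + 0.25·1 + 0.25·h(B) + 0.25·0
Solving: h(A) = 0.6286, h(B) = 0.5429.
Starting from A, the probability is 0.6286.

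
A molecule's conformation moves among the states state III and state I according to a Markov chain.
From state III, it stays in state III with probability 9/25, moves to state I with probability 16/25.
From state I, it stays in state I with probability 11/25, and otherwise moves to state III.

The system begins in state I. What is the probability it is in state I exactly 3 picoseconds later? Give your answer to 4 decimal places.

Propagate the distribution vector 3 picoseconds from state I.
After 0 picoseconds: (0.0000, 1.0000)
After 1 picosecond: (0.5600, 0.4400)
After 2 picoseconds: (0.4480, 0.5520)
After 3 picoseconds: (0.4704, 0.5296)
P(in state I after 3 picoseconds) = 0.5296

0.5296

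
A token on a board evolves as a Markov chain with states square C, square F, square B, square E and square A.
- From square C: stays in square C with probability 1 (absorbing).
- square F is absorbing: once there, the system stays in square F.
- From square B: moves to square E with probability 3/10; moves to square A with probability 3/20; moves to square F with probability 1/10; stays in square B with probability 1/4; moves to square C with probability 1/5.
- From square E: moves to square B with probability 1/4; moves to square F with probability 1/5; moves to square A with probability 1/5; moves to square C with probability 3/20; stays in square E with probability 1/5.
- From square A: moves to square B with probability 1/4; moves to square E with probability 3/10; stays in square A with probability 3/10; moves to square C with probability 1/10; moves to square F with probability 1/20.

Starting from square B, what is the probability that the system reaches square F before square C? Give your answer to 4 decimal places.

Let h(s) be the probability of absorption at square F starting from transient state s. Then h(square F) = 1 and h(square C) = 0. By first-step analysis:
h(square B) = 0.2·0 + 0.1·1 + 0.25·h(square B) + 0.3·h(square E) + 0.15·h(square A)
h(square E) = 0.15·0 + 0.2·1 + 0.25·h(square B) + 0.2·h(square E) + 0.2·h(square A)
h(square A) = 0.1·0 + 0.05·1 + 0.25·h(square B) + 0.3·h(square E) + 0.3·h(square A)
Solving: h(square B) = 0.4131, h(square E) = 0.4859, h(square A) = 0.4272.
Starting from square B, the probability is 0.4131.

0.4131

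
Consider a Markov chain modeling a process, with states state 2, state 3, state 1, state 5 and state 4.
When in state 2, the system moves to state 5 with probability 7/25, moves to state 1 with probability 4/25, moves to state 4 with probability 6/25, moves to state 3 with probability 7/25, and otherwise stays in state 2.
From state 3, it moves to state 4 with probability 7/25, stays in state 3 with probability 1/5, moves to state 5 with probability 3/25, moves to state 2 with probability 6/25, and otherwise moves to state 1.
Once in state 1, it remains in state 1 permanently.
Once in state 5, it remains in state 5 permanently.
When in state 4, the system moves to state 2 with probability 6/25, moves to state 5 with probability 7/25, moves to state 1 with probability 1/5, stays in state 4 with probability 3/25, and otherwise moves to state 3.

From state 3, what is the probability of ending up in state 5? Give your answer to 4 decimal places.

Let h(s) be the probability of absorption at state 5 starting from transient state s. Then h(state 5) = 1 and h(state 1) = 0. By first-step analysis:
h(state 2) = 0.04·h(state 2) + 0.28·h(state 3) + 0.16·0 + 0.28·1 + 0.24·h(state 4)
h(state 3) = 0.24·h(state 2) + 0.2·h(state 3) + 0.16·0 + 0.12·1 + 0.28·h(state 4)
h(state 4) = 0.24·h(state 2) + 0.16·h(state 3) + 0.2·0 + 0.28·1 + 0.12·h(state 4)
Solving: h(state 2) = 0.5894, h(state 3) = 0.5281, h(state 4) = 0.5749.
Starting from state 3, the probability is 0.5281.

0.5281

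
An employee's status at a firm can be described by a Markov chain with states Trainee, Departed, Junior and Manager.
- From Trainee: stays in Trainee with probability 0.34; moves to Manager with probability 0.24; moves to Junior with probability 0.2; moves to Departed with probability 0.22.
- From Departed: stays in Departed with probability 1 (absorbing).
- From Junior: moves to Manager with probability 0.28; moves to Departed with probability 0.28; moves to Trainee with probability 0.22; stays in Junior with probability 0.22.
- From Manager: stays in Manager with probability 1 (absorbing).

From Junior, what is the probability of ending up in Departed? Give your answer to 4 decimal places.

Let h(s) be the probability of absorption at Departed starting from transient state s. Then h(Departed) = 1 and h(Manager) = 0. By first-step analysis:
h(Trainee) = 0.34·h(Trainee) + 0.22·1 + 0.2·h(Junior) + 0.24·0
h(Junior) = 0.22·h(Trainee) + 0.28·1 + 0.22·h(Junior) + 0.28·0
Solving: h(Trainee) = 0.4834, h(Junior) = 0.4953.
Starting from Junior, the probability is 0.4953.

0.4953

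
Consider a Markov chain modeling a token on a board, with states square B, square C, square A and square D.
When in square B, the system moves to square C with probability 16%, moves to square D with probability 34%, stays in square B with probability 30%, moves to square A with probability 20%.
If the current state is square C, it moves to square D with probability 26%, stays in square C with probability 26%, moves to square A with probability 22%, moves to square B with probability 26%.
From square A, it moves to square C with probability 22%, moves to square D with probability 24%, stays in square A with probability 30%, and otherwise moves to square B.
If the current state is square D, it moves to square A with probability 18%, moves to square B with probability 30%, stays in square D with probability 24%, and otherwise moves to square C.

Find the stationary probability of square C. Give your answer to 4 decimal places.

0.2288

Let the stationary distribution be π with π = πP and π_1 + π_2 + π_3 + π_4 = 1.
π_1 = 0.3·π_1 + 0.26·π_2 + 0.24·π_3 + 0.3·π_4
π_2 = 0.16·π_1 + 0.26·π_2 + 0.22·π_3 + 0.28·π_4
π_3 = 0.2·π_1 + 0.22·π_2 + 0.3·π_3 + 0.18·π_4
Solving with the normalization constraint gives π = (0.2776, 0.2288, 0.2213, 0.2723).
So the stationary probability of square C is 0.2288.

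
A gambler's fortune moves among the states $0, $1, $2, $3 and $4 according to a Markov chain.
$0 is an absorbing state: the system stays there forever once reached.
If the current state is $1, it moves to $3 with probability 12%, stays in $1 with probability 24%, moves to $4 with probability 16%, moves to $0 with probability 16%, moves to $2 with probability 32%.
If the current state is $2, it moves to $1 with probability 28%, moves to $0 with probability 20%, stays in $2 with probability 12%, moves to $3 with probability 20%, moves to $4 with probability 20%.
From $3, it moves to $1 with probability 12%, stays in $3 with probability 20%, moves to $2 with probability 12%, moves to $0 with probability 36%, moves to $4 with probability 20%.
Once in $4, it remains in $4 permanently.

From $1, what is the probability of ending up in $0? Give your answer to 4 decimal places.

Let h(s) be the probability of absorption at $0 starting from transient state s. Then h($0) = 1 and h($4) = 0. By first-step analysis:
h($1) = 0.16·1 + 0.24·h($1) + 0.32·h($2) + 0.12·h($3) + 0.16·0
h($2) = 0.2·1 + 0.28·h($1) + 0.12·h($2) + 0.2·h($3) + 0.2·0
h($3) = 0.36·1 + 0.12·h($1) + 0.12·h($2) + 0.2·h($3) + 0.2·0
Solving: h($1) = 0.5322, h($2) = 0.5353, h($3) = 0.6101.
Starting from $1, the probability is 0.5322.

0.5322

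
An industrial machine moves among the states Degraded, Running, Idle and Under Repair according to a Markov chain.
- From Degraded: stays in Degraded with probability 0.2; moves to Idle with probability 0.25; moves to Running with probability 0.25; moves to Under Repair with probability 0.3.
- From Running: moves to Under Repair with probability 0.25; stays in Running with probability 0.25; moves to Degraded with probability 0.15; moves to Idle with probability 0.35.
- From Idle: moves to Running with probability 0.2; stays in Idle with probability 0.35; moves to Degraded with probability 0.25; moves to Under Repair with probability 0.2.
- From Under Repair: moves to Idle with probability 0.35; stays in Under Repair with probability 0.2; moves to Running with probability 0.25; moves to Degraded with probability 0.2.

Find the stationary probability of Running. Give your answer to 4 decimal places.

0.2335

Let the stationary distribution be π with π = πP and π_1 + π_2 + π_3 + π_4 = 1.
π_1 = 0.2·π_1 + 0.15·π_2 + 0.25·π_3 + 0.2·π_4
π_2 = 0.25·π_1 + 0.25·π_2 + 0.2·π_3 + 0.25·π_4
π_3 = 0.25·π_1 + 0.35·π_2 + 0.35·π_3 + 0.35·π_4
Solving with the normalization constraint gives π = (0.2048, 0.2335, 0.3295, 0.2322).
So the stationary probability of Running is 0.2335.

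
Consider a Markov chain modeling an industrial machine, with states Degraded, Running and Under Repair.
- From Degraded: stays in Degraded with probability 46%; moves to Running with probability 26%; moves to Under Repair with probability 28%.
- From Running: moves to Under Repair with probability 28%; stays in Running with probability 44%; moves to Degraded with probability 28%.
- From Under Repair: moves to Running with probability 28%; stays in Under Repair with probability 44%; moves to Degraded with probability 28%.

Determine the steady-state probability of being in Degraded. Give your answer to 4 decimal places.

Let the stationary distribution be π with π = πP and π_1 + π_2 + π_3 = 1.
π_1 = 0.46·π_1 + 0.28·π_2 + 0.28·π_3
π_2 = 0.26·π_1 + 0.44·π_2 + 0.28·π_3
Solving with the normalization constraint gives π = (0.3415, 0.3252, 0.3333).
So the stationary probability of Degraded is 0.3415.

0.3415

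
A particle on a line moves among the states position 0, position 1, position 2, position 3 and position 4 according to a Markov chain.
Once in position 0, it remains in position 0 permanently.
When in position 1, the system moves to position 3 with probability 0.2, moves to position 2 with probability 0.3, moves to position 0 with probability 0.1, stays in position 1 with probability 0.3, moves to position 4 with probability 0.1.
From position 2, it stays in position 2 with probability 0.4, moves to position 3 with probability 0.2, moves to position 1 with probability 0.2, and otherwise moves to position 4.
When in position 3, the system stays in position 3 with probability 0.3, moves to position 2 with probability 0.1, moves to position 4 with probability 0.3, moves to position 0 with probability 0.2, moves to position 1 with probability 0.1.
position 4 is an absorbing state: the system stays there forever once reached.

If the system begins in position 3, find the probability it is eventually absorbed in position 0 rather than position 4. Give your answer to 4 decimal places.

Let h(s) be the probability of absorption at position 0 starting from transient state s. Then h(position 0) = 1 and h(position 4) = 0. By first-step analysis:
h(position 1) = 0.1·1 + 0.3·h(position 1) + 0.3·h(position 2) + 0.2·h(position 3) + 0.1·0
h(position 2) = 0.2·h(position 1) + 0.4·h(position 2) + 0.2·h(position 3) + 0.2·0
h(position 3) = 0.2·1 + 0.1·h(position 1) + 0.1·h(position 2) + 0.3·h(position 3) + 0.3·0
Solving: h(position 1) = 0.3519, h(position 2) = 0.2407, h(position 3) = 0.3704.
Starting from position 3, the probability is 0.3704.

0.3704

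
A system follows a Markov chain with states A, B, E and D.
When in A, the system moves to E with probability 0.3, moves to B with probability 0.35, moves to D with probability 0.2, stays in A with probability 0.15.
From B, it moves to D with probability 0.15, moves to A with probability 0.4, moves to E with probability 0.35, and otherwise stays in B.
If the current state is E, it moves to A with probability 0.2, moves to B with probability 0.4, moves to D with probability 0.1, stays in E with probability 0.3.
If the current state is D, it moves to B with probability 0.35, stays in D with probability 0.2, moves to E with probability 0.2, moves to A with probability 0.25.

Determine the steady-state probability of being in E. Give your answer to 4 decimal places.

0.2990

Let the stationary distribution be π with π = πP and π_1 + π_2 + π_3 + π_4 = 1.
π_1 = 0.15·π_1 + 0.4·π_2 + 0.2·π_3 + 0.25·π_4
π_2 = 0.35·π_1 + 0.1·π_2 + 0.4·π_3 + 0.35·π_4
π_3 = 0.3·π_1 + 0.35·π_2 + 0.3·π_3 + 0.2·π_4
Solving with the normalization constraint gives π = (0.2535, 0.2920, 0.2990, 0.1555).
So the stationary probability of E is 0.2990.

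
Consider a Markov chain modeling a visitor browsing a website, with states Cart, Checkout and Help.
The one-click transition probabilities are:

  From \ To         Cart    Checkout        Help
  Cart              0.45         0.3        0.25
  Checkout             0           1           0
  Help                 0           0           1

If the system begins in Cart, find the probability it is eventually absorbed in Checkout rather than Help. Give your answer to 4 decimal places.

0.5455

Let h(s) be the probability of absorption at Checkout starting from transient state s. Then h(Checkout) = 1 and h(Help) = 0. By first-step analysis:
h(Cart) = 0.45·h(Cart) + 0.3·1 + 0.25·0
Solving: h(Cart) = 0.5455.
Starting from Cart, the probability is 0.5455.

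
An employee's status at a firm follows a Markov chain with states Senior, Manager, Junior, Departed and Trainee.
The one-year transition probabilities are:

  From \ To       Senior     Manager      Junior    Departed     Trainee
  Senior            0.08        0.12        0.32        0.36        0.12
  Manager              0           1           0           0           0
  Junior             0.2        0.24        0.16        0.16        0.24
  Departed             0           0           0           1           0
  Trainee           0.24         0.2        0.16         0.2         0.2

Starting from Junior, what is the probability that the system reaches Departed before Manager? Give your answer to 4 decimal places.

Let h(s) be the probability of absorption at Departed starting from transient state s. Then h(Departed) = 1 and h(Manager) = 0. By first-step analysis:
h(Senior) = 0.08·h(Senior) + 0.12·0 + 0.32·h(Junior) + 0.36·1 + 0.12·h(Trainee)
h(Junior) = 0.2·h(Senior) + 0.24·0 + 0.16·h(Junior) + 0.16·1 + 0.24·h(Trainee)
h(Trainee) = 0.24·h(Senior) + 0.2·0 + 0.16·h(Junior) + 0.2·1 + 0.2·h(Trainee)
Solving: h(Senior) = 0.6340, h(Junior) = 0.4955, h(Trainee) = 0.5393.
Starting from Junior, the probability is 0.4955.

0.4955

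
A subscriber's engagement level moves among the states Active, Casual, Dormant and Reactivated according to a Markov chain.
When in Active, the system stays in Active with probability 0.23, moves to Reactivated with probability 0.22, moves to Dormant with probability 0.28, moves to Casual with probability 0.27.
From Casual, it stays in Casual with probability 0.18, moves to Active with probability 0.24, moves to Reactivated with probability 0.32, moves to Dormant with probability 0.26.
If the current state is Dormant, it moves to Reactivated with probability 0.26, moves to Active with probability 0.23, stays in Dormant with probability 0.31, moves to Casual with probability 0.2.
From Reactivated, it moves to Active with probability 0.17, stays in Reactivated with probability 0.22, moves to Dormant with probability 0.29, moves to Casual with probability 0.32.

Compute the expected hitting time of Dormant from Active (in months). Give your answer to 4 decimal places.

Let t(s) be the expected number of months to first reach Dormant from state s, with t(Dormant) = 0. Conditioning on the first month:
t(Active) = 1 + 0.23·t(Active) + 0.27·t(Casual) + 0.22·t(Reactivated)
t(Casual) = 1 + 0.24·t(Active) + 0.18·t(Casual) + 0.32·t(Reactivated)
t(Reactivated) = 1 + 0.17·t(Active) + 0.32·t(Casual) + 0.22·t(Reactivated)
Solving: t(Active) = 3.6065, t(Casual) = 3.6696, t(Reactivated) = 3.5736.
Expected months from Active to Dormant: 3.6065.

3.6065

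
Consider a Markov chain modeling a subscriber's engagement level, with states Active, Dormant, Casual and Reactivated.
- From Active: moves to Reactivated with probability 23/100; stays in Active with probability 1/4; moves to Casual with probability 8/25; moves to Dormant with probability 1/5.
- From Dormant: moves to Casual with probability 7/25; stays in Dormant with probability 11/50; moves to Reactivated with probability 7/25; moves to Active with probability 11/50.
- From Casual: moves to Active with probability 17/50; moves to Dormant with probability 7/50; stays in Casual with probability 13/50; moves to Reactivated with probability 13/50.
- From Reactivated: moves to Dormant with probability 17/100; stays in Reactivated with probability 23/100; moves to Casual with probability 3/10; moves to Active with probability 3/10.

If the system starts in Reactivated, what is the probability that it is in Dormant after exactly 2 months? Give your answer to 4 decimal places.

0.1785

Propagate the distribution vector 2 months from Reactivated.
After 0 months: (0.0000, 0.0000, 0.0000, 1.0000)
After 1 month: (0.3000, 0.1700, 0.3000, 0.2300)
After 2 months: (0.2834, 0.1785, 0.2906, 0.2475)
P(in Dormant after 2 months) = 0.1785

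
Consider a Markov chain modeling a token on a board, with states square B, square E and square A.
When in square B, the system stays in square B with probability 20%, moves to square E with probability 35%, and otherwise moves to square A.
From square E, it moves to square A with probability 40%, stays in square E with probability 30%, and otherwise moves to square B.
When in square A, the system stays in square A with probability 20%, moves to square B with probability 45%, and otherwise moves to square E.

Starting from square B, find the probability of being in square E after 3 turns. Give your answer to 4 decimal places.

Propagate the distribution vector 3 turns from square B.
After 0 turns: (1.0000, 0.0000, 0.0000)
After 1 turn: (0.2000, 0.3500, 0.4500)
After 2 turns: (0.3475, 0.3325, 0.3200)
After 3 turns: (0.3133, 0.3334, 0.3534)
P(in square E after 3 turns) = 0.3334

0.3334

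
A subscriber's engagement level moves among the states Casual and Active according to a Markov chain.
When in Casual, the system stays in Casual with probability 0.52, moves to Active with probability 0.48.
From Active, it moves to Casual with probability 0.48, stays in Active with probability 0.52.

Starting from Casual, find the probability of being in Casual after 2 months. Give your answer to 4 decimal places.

0.5008

Sum over the intermediate state after 1 month:
P = P(Casual→Casual)·P(Casual→Casual) + P(Casual→Active)·P(Active→Casual)
  = 0.52×0.52 + 0.48×0.48
  = 0.2704 + 0.2304 = 0.5008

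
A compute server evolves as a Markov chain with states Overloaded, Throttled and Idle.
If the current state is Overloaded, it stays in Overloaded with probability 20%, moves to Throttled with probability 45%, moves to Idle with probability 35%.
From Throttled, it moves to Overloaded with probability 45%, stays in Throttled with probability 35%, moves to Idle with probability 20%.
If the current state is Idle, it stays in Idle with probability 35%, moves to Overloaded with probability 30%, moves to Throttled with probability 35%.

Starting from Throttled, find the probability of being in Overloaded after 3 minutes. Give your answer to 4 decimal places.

0.3285

Propagate the distribution vector 3 minutes from Throttled.
After 0 minutes: (0.0000, 1.0000, 0.0000)
After 1 minute: (0.4500, 0.3500, 0.2000)
After 2 minutes: (0.3075, 0.3950, 0.2975)
After 3 minutes: (0.3285, 0.3808, 0.2908)
P(in Overloaded after 3 minutes) = 0.3285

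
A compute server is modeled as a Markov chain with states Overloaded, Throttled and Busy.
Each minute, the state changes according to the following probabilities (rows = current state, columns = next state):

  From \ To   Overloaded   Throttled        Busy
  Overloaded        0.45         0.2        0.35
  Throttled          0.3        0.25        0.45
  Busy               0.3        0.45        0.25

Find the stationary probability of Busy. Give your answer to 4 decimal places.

Let the stationary distribution be π with π = πP and π_1 + π_2 + π_3 = 1.
π_1 = 0.45·π_1 + 0.3·π_2 + 0.3·π_3
π_2 = 0.2·π_1 + 0.25·π_2 + 0.45·π_3
Solving with the normalization constraint gives π = (0.3529, 0.3015, 0.3456).
So the stationary probability of Busy is 0.3456.

0.3456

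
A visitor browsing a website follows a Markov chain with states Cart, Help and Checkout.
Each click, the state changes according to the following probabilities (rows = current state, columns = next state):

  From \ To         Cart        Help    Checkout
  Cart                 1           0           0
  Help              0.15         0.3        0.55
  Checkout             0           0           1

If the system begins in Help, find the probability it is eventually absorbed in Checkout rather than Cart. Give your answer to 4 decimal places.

Let h(s) be the probability of absorption at Checkout starting from transient state s. Then h(Checkout) = 1 and h(Cart) = 0. By first-step analysis:
h(Help) = 0.15·0 + 0.3·h(Help) + 0.55·1
Solving: h(Help) = 0.7857.
Starting from Help, the probability is 0.7857.

0.7857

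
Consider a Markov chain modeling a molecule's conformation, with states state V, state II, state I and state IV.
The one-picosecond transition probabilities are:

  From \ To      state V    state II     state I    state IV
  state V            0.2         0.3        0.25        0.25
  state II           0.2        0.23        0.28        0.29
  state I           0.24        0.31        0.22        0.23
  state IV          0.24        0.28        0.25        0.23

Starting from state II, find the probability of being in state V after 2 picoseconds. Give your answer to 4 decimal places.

0.2228

Propagate the distribution vector 2 picoseconds from state II.
After 0 picoseconds: (0.0000, 1.0000, 0.0000, 0.0000)
After 1 picosecond: (0.2000, 0.2300, 0.2800, 0.2900)
After 2 picoseconds: (0.2228, 0.2809, 0.2485, 0.2478)
P(in state V after 2 picoseconds) = 0.2228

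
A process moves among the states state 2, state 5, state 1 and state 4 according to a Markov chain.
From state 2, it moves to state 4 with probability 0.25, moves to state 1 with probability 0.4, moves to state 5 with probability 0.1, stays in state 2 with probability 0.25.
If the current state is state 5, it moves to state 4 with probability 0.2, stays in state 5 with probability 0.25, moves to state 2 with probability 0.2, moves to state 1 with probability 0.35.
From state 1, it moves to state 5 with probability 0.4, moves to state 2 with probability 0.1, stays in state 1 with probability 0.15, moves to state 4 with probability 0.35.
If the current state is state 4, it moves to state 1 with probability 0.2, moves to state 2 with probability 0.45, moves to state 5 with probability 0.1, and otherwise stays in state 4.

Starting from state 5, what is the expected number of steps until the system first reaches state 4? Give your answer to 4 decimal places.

3.9398

Let t(s) be the expected number of steps to first reach state 4 from state s, with t(state 4) = 0. Conditioning on the first step:
t(state 2) = 1 + 0.25·t(state 2) + 0.1·t(state 5) + 0.4·t(state 1)
t(state 5) = 1 + 0.2·t(state 2) + 0.25·t(state 5) + 0.35·t(state 1)
t(state 1) = 1 + 0.1·t(state 2) + 0.4·t(state 5) + 0.15·t(state 1)
Solving: t(state 2) = 3.7075, t(state 5) = 3.9398, t(state 1) = 3.4667.
Expected steps from state 5 to state 4: 3.9398.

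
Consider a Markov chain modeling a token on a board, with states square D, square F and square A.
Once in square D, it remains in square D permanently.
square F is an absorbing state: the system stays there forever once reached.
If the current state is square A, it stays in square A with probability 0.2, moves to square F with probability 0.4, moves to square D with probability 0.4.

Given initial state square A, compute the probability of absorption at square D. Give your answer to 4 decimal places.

Let h(s) be the probability of absorption at square D starting from transient state s. Then h(square D) = 1 and h(square F) = 0. By first-step analysis:
h(square A) = 0.4·1 + 0.4·0 + 0.2·h(square A)
Solving: h(square A) = 0.5000.
Starting from square A, the probability is 0.5000.

0.5000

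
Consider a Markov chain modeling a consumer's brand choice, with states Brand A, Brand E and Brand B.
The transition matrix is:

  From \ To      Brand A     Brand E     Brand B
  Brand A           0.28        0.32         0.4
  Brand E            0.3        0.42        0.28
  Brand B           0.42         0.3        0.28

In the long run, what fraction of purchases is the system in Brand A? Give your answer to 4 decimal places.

0.3317

Let the stationary distribution be π with π = πP and π_1 + π_2 + π_3 = 1.
π_1 = 0.28·π_1 + 0.3·π_2 + 0.42·π_3
π_2 = 0.32·π_1 + 0.42·π_2 + 0.3·π_3
Solving with the normalization constraint gives π = (0.3317, 0.3484, 0.3198).
So the stationary probability of Brand A is 0.3317.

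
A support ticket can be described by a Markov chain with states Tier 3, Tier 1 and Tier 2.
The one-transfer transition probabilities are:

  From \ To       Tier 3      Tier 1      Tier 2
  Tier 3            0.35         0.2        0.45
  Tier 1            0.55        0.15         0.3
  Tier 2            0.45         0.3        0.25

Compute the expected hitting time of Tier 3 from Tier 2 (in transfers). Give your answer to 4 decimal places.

2.1005

Let t(s) be the expected number of transfers to first reach Tier 3 from state s, with t(Tier 3) = 0. Conditioning on the first transfer:
t(Tier 1) = 1 + 0.15·t(Tier 1) + 0.3·t(Tier 2)
t(Tier 2) = 1 + 0.3·t(Tier 1) + 0.25·t(Tier 2)
Solving: t(Tier 1) = 1.9178, t(Tier 2) = 2.1005.
Expected transfers from Tier 2 to Tier 3: 2.1005.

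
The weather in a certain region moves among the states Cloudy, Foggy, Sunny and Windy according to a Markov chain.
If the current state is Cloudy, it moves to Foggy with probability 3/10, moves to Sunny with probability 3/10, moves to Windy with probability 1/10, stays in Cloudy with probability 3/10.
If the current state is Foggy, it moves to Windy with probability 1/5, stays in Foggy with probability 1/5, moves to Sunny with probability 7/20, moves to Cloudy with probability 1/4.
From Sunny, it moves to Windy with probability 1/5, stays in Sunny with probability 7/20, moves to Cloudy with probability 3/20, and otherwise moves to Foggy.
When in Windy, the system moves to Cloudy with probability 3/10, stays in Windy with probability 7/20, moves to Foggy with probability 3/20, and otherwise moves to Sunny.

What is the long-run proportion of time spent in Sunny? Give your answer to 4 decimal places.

Let the stationary distribution be π with π = πP and π_1 + π_2 + π_3 + π_4 = 1.
π_1 = 0.3·π_1 + 0.25·π_2 + 0.15·π_3 + 0.3·π_4
π_2 = 0.3·π_1 + 0.2·π_2 + 0.3·π_3 + 0.15·π_4
π_3 = 0.3·π_1 + 0.35·π_2 + 0.35·π_3 + 0.2·π_4
Solving with the normalization constraint gives π = (0.2417, 0.2445, 0.3069, 0.2069).
So the stationary probability of Sunny is 0.3069.

0.3069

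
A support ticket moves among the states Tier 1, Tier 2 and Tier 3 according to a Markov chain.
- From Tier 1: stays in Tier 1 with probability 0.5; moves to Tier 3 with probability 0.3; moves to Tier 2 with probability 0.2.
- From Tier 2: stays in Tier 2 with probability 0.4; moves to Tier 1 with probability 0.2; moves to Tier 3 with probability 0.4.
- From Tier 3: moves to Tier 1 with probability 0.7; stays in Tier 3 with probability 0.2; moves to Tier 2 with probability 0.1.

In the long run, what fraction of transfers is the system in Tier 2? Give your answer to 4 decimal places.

Let the stationary distribution be π with π = πP and π_1 + π_2 + π_3 = 1.
π_1 = 0.5·π_1 + 0.2·π_2 + 0.7·π_3
π_2 = 0.2·π_1 + 0.4·π_2 + 0.1·π_3
Solving with the normalization constraint gives π = (0.4944, 0.2135, 0.2921).
So the stationary probability of Tier 2 is 0.2135.

0.2135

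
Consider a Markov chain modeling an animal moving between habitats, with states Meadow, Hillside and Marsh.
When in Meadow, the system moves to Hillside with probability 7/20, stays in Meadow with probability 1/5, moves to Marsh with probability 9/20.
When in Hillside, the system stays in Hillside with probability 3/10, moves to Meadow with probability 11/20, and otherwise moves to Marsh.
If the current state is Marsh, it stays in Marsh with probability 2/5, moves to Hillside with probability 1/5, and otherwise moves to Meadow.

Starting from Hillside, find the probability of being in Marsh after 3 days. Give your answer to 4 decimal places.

Propagate the distribution vector 3 days from Hillside.
After 0 days: (0.0000, 1.0000, 0.0000)
After 1 day: (0.5500, 0.3000, 0.1500)
After 2 days: (0.3350, 0.3125, 0.3525)
After 3 days: (0.3799, 0.2815, 0.3386)
P(in Marsh after 3 days) = 0.3386

0.3386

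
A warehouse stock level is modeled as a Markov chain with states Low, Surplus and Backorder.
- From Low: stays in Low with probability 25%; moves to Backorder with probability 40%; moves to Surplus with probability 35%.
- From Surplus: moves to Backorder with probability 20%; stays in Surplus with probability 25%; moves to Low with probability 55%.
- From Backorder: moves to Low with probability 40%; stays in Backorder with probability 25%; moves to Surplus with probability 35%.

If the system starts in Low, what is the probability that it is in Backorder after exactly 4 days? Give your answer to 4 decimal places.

0.2918

Propagate the distribution vector 4 days from Low.
After 0 days: (1.0000, 0.0000, 0.0000)
After 1 day: (0.2500, 0.3500, 0.4000)
After 2 days: (0.4150, 0.3150, 0.2700)
After 3 days: (0.3850, 0.3185, 0.2965)
After 4 days: (0.3900, 0.3182, 0.2918)
P(in Backorder after 4 days) = 0.2918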